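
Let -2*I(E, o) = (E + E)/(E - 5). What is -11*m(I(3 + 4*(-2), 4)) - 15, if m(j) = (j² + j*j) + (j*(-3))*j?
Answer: -49/4 ≈ -12.250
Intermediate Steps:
I(E, o) = -E/(-5 + E) (I(E, o) = -(E + E)/(2*(E - 5)) = -2*E/(2*(-5 + E)) = -E/(-5 + E))
m(j) = -j² (m(j) = (j² + j²) + (-3*j)*j = 2*j² - 3*j² = -j²)
-11*m(I(3 + 4*(-2), 4)) - 15 = -(-11)*(-(3 + 4*(-2))/(-5 + (3 + 4*(-2))))² - 15 = -(-11)*(-(3 - 8)/(-5 + (3 - 8)))² - 15 = -(-11)*(-1*(-5)/(-5 - 5))² - 15 = -(-11)*(-1*(-5)/(-10))² - 15 = -(-11)*(-1*(-5)*(-⅒))² - 15 = -(-11)*(-½)² - 15 = -(-11)/4 - 15 = -11*(-¼) - 15 = 11/4 - 15 = -49/4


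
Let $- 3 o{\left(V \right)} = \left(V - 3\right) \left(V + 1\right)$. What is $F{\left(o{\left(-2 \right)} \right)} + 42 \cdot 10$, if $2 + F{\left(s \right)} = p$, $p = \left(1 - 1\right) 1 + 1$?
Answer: $419$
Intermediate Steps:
$o{\left(V \right)} = - \frac{\left(1 + V\right) \left(-3 + V\right)}{3}$ ($o{\left(V \right)} = - \frac{\left(V - 3\right) \left(V + 1\right)}{3} = - \frac{\left(-3 + V\right) \left(1 + V\right)}{3} = - \frac{\left(1 + V\right) \left(-3 + V\right)}{3}$)
$p = 1$ ($p = \left(1 - 1\right) 1 + 1 = 0 \cdot 1 + 1 = 0 + 1 = 1$)
$F{\left(s \right)} = -1$ ($F{\left(s \right)} = -2 + 1 = -1$)
$F{\left(o{\left(-2 \right)} \right)} + 42 \cdot 10 = -1 + 42 \cdot 10 = -1 + 420 = 419$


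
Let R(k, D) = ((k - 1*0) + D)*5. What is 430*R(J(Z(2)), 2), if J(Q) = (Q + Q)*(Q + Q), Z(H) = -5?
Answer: 219300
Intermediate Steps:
J(Q) = 4*Q² (J(Q) = (2*Q)*(2*Q) = 4*Q²)
R(k, D) = 5*D + 5*k (R(k, D) = ((k + 0) + D)*5 = (k + D)*5 = (D + k)*5 = 5*D + 5*k)
430*R(J(Z(2)), 2) = 430*(5*2 + 5*(4*(-5)²)) = 430*(10 + 5*(4*25)) = 430*(10 + 5*100) = 430*(10 + 500) = 430*510 = 219300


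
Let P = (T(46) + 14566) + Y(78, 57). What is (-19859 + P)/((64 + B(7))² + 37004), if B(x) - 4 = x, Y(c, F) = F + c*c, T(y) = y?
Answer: 894/42629 ≈ 0.020972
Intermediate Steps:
Y(c, F) = F + c²
B(x) = 4 + x
P = 20753 (P = (46 + 14566) + (57 + 78²) = 14612 + (57 + 6084) = 14612 + 6141 = 20753)
(-19859 + P)/((64 + B(7))² + 37004) = (-19859 + 20753)/((64 + (4 + 7))² + 37004) = 894/((64 + 11)² + 37004) = 894/(75² + 37004) = 894/(5625 + 37004) = 894/42629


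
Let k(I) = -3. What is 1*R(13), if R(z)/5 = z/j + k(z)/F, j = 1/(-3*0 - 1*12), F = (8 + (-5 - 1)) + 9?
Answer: -8595/11 ≈ -781.36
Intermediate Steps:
F = 11 (F = (8 - 6) + 9 = 2 + 9 = 11)
j = -1/12 (j = 1/(0 - 12) = 1/(-12) = -1/12 ≈ -0.083333)
R(z) = -15/11 - 60*z (R(z) = 5*(z/(-1/12) - 3/11) = 5*(z*(-12) - 3*1/11) = 5*(-12*z - 3/11) = 5*(-3/11 - 12*z) = -15/11 - 60*z)
1*R(13) = 1*(-15/11 - 60*13) = 1*(-15/11 - 780) = 1*(-8595/11) = -8595/11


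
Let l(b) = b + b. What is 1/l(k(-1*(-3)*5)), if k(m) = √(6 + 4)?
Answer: √10/20 ≈ 0.15811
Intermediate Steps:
k(m) = √10
l(b) = 2*b
1/l(k(-1*(-3)*5)) = 1/(2*√10) = √10/20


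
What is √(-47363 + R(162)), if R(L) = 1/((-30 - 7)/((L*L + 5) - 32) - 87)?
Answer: 5*I*√2464097520954641/1140458 ≈ 217.63*I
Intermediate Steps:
R(L) = 1/(-87 - 37/(-27 + L²)) (R(L) = 1/(-37/((L² + 5) - 32) - 87) = 1/(-37/((5 + L²) - 32) - 87) = 1/(-37/(-27 + L²) - 87) = 1/(-87 - 37/(-27 + L²)))
√(-47363 + R(162)) = √(-47363 + (27 - 1*162²)/(-2312 + 87*162²)) = √(-47363 + (27 - 1*26244)/(-2312 + 87*26244)) = √(-47363 + (27 - 26244)/(-2312 + 2283228)) = √(-47363 - 26217/2280916) = √(-108031050725/2280916) = 5*I*√2464097520954641/1140458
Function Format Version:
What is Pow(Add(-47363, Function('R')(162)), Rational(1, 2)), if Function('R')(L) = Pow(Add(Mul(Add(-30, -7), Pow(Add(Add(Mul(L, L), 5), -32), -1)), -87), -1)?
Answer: Mul(Rational(5, 1140458), I, Pow(2464097520954641, Rational(1, 2))) ≈ Mul(217.63, I)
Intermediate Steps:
Function('R')(L) = Pow(Add(-87, Mul(-37, Pow(Add(-27, Pow(L, 2)), -1))), -1) (Function('R')(L) = Pow(Add(Mul(-37, Pow(Add(Add(Pow(L, 2), 5), -32), -1)), -87), -1) = Pow(Add(Mul(-37, Pow(Add(Add(5, Pow(L, 2)), -32), -1)), -87), -1) = Pow(Add(Mul(-37, Pow(Add(-27, Pow(L, 2)), -1)), -87), -1) = Pow(Add(-87, Mul(-37, Pow(Add(-27, Pow(L, 2)), -1))), -1))
Pow(Add(-47363, Function('R')(162)), Rational(1, 2)) = Pow(Add(-47363, Mul(Pow(Add(-2312, Mul(87, Pow(162, 2))), -1), Add(27, Mul(-1, Pow(162, 2))))), Rational(1, 2)) = Pow(Add(-47363, Mul(Pow(Add(-2312, Mul(87, 26244)), -1), Add(27, Mul(-1, 26244)))), Rational(1, 2)) = Pow(Add(-47363, Mul(Pow(Add(-2312, 2283228), -1), Add(27, -26244))), Rational(1, 2)) = Pow(Add(-47363, Mul(Pow(2280916, -1), -26217)), Rational(1, 2)) = Pow(Add(-47363, Mul(Rational(1, 2280916), -26217)), Rational(1, 2)) = Pow(Add(-47363, Rational(-26217, 2280916)), Rational(1, 2)) = Pow(Rational(-108031050725, 2280916), Rational(1, 2)) = Mul(Rational(5, 1140458), I, Pow(2464097520954641, Rational(1, 2)))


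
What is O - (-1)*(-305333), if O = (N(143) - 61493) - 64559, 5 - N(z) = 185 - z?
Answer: -431422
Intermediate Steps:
N(z) = -180 + z (N(z) = 5 - (185 - z) = 5 + (-185 + z) = -180 + z)
O = -126089 (O = ((-180 + 143) - 61493) - 64559 = (-37 - 61493) - 64559 = -61530 - 64559 = -126089)
O - (-1)*(-305333) = -126089 - (-1)*(-305333) = -126089 - 1*305333 = -126089 - 305333 = -431422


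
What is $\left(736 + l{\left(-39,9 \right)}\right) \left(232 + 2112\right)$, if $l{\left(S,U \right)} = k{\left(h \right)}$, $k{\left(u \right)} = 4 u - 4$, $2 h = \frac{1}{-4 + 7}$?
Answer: $\frac{5152112}{3} \approx 1.7174 \cdot 10^{6}$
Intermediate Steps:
$h = \frac{1}{6}$ ($h = \frac{1}{2 \left(-4 + 7\right)} = \frac{1}{2 \cdot 3} = \frac{1}{2} \cdot \frac{1}{3} = \frac{1}{6} \approx 0.16667$)
$k{\left(u \right)} = -4 + 4 u$
$l{\left(S,U \right)} = - \frac{10}{3}$ ($l{\left(S,U \right)} = -4 + 4 \cdot \frac{1}{6} = -4 + \frac{2}{3} = - \frac{10}{3}$)
$\left(736 + l{\left(-39,9 \right)}\right) \left(232 + 2112\right) = \left(736 - \frac{10}{3}\right) \left(232 + 2112\right) = \frac{2198}{3} \cdot 2344 = \frac{5152112}{3}$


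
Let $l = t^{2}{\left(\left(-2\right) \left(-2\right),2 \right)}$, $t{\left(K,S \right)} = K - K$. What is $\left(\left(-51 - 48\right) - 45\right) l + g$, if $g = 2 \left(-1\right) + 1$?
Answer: $-1$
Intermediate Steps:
$t{\left(K,S \right)} = 0$
$l = 0$ ($l = 0^{2} = 0$)
$g = -1$ ($g = -2 + 1 = -1$)
$\left(\left(-51 - 48\right) - 45\right) l + g = \left(\left(-51 - 48\right) - 45\right) 0 - 1 = \left(-99 - 45\right) 0 - 1 = \left(-144\right) 0 - 1 = 0 - 1 = -1$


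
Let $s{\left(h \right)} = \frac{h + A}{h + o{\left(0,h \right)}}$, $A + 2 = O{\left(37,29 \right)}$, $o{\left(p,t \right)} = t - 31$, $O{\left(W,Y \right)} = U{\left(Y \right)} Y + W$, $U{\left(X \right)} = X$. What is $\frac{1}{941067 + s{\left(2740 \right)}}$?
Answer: $\frac{5449}{5127877699} \approx 1.0626 \cdot 10^{-6}$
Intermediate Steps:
$O{\left(W,Y \right)} = W + Y^{2}$ ($O{\left(W,Y \right)} = Y Y + W = Y^{2} + W = W + Y^{2}$)
$o{\left(p,t \right)} = -31 + t$
$A = 876$ ($A = -2 + \left(37 + 29^{2}\right) = -2 + \left(37 + 841\right) = -2 + 878 = 876$)
$s{\left(h \right)} = \frac{876 + h}{-31 + 2 h}$ ($s{\left(h \right)} = \frac{h + 876}{h + \left(-31 + h\right)} = \frac{876 + h}{-31 + 2 h}$)
$\frac{1}{941067 + s{\left(2740 \right)}} = \frac{1}{941067 + \frac{876 + 2740}{-31 + 2 \cdot 2740}} = \frac{1}{941067 + \frac{1}{-31 + 5480} \cdot 3616} = \frac{1}{941067 + \frac{1}{5449} \cdot 3616} = \frac{1}{941067 + \frac{3616}{5449}} = \frac{1}{\frac{5127877699}{5449}} = \frac{5449}{5127877699}$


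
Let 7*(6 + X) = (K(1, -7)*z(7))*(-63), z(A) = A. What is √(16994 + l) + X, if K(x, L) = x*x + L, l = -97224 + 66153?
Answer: 372 + I*√14077 ≈ 372.0 + 118.65*I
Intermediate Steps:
l = -31071
K(x, L) = L + x² (K(x, L) = x² + L = L + x²)
X = 372 (X = -6 + (((-7 + 1²)*7)*(-63))/7 = -6 + (((-7 + 1)*7)*(-63))/7 = -6 + (-6*7*(-63))/7 = -6 + (-42*(-63))/7 = -6 + (⅐)*2646 = -6 + 378 = 372)
√(16994 + l) + X = √(16994 - 31071) + 372 = √(-14077) + 372 = I*√14077 + 372 = 372 + I*√14077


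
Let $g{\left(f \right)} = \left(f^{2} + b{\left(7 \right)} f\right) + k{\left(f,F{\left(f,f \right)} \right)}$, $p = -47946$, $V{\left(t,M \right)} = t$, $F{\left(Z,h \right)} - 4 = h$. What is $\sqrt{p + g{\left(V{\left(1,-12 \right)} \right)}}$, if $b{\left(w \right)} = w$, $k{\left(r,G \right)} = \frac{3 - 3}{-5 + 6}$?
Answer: $i \sqrt{47938} \approx 218.95 i$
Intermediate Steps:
$F{\left(Z,h \right)} = 4 + h$
$k{\left(r,G \right)} = 0$ ($k{\left(r,G \right)} = \frac{0}{1} = 0 \cdot 1 = 0$)
$g{\left(f \right)} = f^{2} + 7 f$ ($g{\left(f \right)} = \left(f^{2} + 7 f\right) + 0 = f^{2} + 7 f$)
$\sqrt{p + g{\left(V{\left(1,-12 \right)} \right)}} = \sqrt{-47946 + 1 \left(7 + 1\right)} = \sqrt{-47946 + 1 \cdot 8} = \sqrt{-47946 + 8} = \sqrt{-47938} = i \sqrt{47938}$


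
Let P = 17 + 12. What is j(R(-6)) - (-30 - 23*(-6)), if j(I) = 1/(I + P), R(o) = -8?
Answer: -2267/21 ≈ -107.95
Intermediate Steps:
P = 29
j(I) = 1/(29 + I) (j(I) = 1/(I + 29) = 1/(29 + I))
j(R(-6)) - (-30 - 23*(-6)) = 1/(29 - 8) - (-30 - 23*(-6)) = 1/21 - (-30 + 138) = 1/21 - 1*108 = 1/21 - 108 = -2267/21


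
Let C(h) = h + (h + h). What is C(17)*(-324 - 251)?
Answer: -29325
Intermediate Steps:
C(h) = 3*h (C(h) = h + 2*h = 3*h)
C(17)*(-324 - 251) = (3*17)*(-324 - 251) = 51*(-575) = -29325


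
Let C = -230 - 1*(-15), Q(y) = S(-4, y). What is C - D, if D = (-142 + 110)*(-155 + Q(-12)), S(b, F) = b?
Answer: -5303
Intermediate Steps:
Q(y) = -4
C = -215 (C = -230 + 15 = -215)
D = 5088 (D = (-142 + 110)*(-155 - 4) = -32*(-159) = 5088)
C - D = -215 - 1*5088 = -215 - 5088 = -5303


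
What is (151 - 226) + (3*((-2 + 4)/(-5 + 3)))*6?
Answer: -93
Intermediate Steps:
(151 - 226) + (3*((-2 + 4)/(-5 + 3)))*6 = -75 + (3*(2/(-2)))*6 = -75 + (3*(2*(-½)))*6 = -75 + (3*(-1))*6 = -75 - 3*6 = -75 - 18 = -93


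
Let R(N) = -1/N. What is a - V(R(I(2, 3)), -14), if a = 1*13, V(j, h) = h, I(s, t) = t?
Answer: 27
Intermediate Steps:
a = 13
a - V(R(I(2, 3)), -14) = 13 - 1*(-14) = 13 + 14 = 27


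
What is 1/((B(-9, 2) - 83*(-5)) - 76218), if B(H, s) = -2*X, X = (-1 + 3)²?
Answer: -1/75811 ≈ -1.3191e-5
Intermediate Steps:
X = 4 (X = 2² = 4)
B(H, s) = -8 (B(H, s) = -2*4 = -8)
1/((B(-9, 2) - 83*(-5)) - 76218) = 1/((-8 - 83*(-5)) - 76218) = 1/((-8 + 415) - 76218) = 1/(407 - 76218) = 1/(-75811) = -1/75811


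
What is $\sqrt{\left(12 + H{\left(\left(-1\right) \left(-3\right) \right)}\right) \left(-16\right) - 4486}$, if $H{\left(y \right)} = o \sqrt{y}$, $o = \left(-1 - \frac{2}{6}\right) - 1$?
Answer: $\frac{\sqrt{-42102 + 336 \sqrt{3}}}{3} \approx 67.922 i$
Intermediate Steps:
$o = - \frac{7}{3}$ ($o = \left(-1 - \frac{1}{3}\right) - 1 = - \frac{4}{3} - 1 = - \frac{7}{3} \approx -2.3333$)
$H{\left(y \right)} = - \frac{7 \sqrt{y}}{3}$
$\sqrt{\left(12 + H{\left(\left(-1\right) \left(-3\right) \right)}\right) \left(-16\right) - 4486} = \sqrt{\left(12 - \frac{7 \sqrt{\left(-1\right) \left(-3\right)}}{3}\right) \left(-16\right) - 4486} = \sqrt{\left(12 - \frac{7 \sqrt{3}}{3}\right) \left(-16\right) - 4486} = \sqrt{\left(-192 + \frac{112 \sqrt{3}}{3}\right) - 4486} = \sqrt{-4678 + \frac{112 \sqrt{3}}{3}}$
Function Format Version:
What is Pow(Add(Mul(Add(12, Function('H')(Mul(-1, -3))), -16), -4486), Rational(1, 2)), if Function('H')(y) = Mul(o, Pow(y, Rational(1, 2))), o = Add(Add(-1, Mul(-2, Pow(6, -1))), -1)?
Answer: Mul(Rational(1, 3), Pow(Add(-42102, Mul(336, Pow(3, Rational(1, 2)))), Rational(1, 2))) ≈ Mul(67.922, I)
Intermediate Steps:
o = Rational(-7, 3) (o = Add(Add(-1, Mul(-2, Rational(1, 6))), -1) = Add(Add(-1, Rational(-1, 3)), -1) = Add(Rational(-4, 3), -1) = Rational(-7, 3) ≈ -2.3333)
Function('H')(y) = Mul(Rational(-7, 3), Pow(y, Rational(1, 2)))
Pow(Add(Mul(Add(12, Function('H')(Mul(-1, -3))), -16), -4486), Rational(1, 2)) = Pow(Add(Mul(Add(12, Mul(Rational(-7, 3), Pow(Mul(-1, -3), Rational(1, 2)))), -16), -4486), Rational(1, 2)) = Pow(Add(Mul(Add(12, Mul(Rational(-7, 3), Pow(3, Rational(1, 2)))), -16), -4486), Rational(1, 2)) = Pow(Add(Add(-192, Mul(Rational(112, 3), Pow(3, Rational(1, 2)))), -4486), Rational(1, 2)) = Pow(Add(-4678, Mul(Rational(112, 3), Pow(3, Rational(1, 2)))), Rational(1, 2))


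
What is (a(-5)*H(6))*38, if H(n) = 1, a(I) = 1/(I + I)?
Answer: -19/5 ≈ -3.8000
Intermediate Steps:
a(I) = 1/(2*I)
(a(-5)*H(6))*38 = (((1/2)/(-5))*1)*38 = (((1/2)*(-1/5))*1)*38 = -1/10*1*38 = -1/10*38 = -19/5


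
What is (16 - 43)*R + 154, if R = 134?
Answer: -3464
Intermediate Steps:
(16 - 43)*R + 154 = (16 - 43)*134 + 154 = -27*134 + 154 = -3618 + 154 = -3464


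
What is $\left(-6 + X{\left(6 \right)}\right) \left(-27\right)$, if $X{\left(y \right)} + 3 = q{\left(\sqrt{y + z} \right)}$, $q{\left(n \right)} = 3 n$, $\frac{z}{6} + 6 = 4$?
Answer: $243 - 81 i \sqrt{6} \approx 243.0 - 198.41 i$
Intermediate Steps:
$z = -12$ ($z = -36 + 6 \cdot 4 = -36 + 24 = -12$)
$X{\left(y \right)} = -3 + 3 \sqrt{-12 + y}$ ($X{\left(y \right)} = -3 + 3 \sqrt{y - 12} = -3 + 3 \sqrt{-12 + y}$)
$\left(-6 + X{\left(6 \right)}\right) \left(-27\right) = \left(-6 - \left(3 - 3 \sqrt{-12 + 6}\right)\right) \left(-27\right) = \left(-6 - \left(3 - 3 \sqrt{-6}\right)\right) \left(-27\right) = \left(-6 - \left(3 - 3 i \sqrt{6}\right)\right) \left(-27\right) = \left(-9 + 3 i \sqrt{6}\right) \left(-27\right) = 243 - 81 i \sqrt{6}$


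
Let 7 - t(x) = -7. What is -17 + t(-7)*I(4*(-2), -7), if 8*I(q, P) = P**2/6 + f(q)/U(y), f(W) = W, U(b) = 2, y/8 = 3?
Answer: -233/24 ≈ -9.7083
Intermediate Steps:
y = 24 (y = 8*3 = 24)
t(x) = 14 (t(x) = 7 - 1*(-7) = 7 + 7 = 14)
I(q, P) = q/16 + P**2/48 (I(q, P) = (P**2/6 + q/2)/8 = (q/2 + P**2/6)/8 = q/16 + P**2/48)
-17 + t(-7)*I(4*(-2), -7) = -17 + 14*((4*(-2))/16 + (1/48)*(-7)**2) = -17 + 14*((1/16)*(-8) + (1/48)*49) = -17 + 14*(-1/2 + 49/48) = -17 + 14*(25/48) = -17 + 175/24 = -233/24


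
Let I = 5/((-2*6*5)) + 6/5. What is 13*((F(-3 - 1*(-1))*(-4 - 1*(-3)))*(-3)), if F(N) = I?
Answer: 871/20 ≈ 43.550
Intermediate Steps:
I = 67/60 (I = 5/((-12*5)) + 6*(1/5) = 5/(-60) + 6/5 = 5*(-1/60) + 6/5 = -1/12 + 6/5 = 67/60 ≈ 1.1167)
F(N) = 67/60
13*((F(-3 - 1*(-1))*(-4 - 1*(-3)))*(-3)) = 13*((67*(-4 - 1*(-3))/60)*(-3)) = 13*((67*(-4 + 3)/60)*(-3)) = 13*(((67/60)*(-1))*(-3)) = 13*(-67/60*(-3)) = 13*(67/20) = 871/20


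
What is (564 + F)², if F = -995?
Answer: 185761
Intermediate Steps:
(564 + F)² = (564 - 995)² = (-431)² = 185761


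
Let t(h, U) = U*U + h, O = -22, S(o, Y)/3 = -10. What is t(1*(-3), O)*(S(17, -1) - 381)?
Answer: -197691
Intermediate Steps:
S(o, Y) = -30 (S(o, Y) = 3*(-10) = -30)
t(h, U) = h + U² (t(h, U) = U² + h = h + U²)
t(1*(-3), O)*(S(17, -1) - 381) = (1*(-3) + (-22)²)*(-30 - 381) = (-3 + 484)*(-411) = 481*(-411) = -197691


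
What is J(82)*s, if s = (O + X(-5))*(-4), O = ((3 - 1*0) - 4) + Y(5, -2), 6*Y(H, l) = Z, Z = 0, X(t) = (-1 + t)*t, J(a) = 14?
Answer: -1624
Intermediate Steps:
X(t) = t*(-1 + t)
Y(H, l) = 0 (Y(H, l) = (1/6)*0 = 0)
O = -1 (O = ((3 - 1*0) - 4) + 0 = ((3 + 0) - 4) + 0 = (3 - 4) + 0 = -1 + 0 = -1)
s = -116 (s = (-1 - 5*(-1 - 5))*(-4) = (-1 - 5*(-6))*(-4) = (-1 + 30)*(-4) = 29*(-4) = -116)
J(82)*s = 14*(-116) = -1624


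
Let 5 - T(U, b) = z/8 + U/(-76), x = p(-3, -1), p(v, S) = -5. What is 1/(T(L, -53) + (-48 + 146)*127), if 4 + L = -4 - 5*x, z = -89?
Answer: 152/1894277 ≈ 8.0242e-5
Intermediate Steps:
x = -5
L = 17 (L = -4 + (-4 - 5*(-5)) = -4 + (-4 + 25) = -4 + 21 = 17)
T(U, b) = 129/8 + U/76 (T(U, b) = 5 - (-89/8 + U/(-76)) = 5 - (-89*⅛ + U*(-1/76)) = 5 - (-89/8 - U/76) = 5 + (89/8 + U/76) = 129/8 + U/76)
1/(T(L, -53) + (-48 + 146)*127) = 1/((129/8 + (1/76)*17) + (-48 + 146)*127) = 1/((129/8 + 17/76) + 98*127) = 1/(2485/152 + 12446) = 1/(1894277/152) = 152/1894277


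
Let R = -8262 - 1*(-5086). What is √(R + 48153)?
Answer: √44977 ≈ 212.08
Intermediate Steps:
R = -3176 (R = -8262 + 5086 = -3176)
√(R + 48153) = √(-3176 + 48153) = √44977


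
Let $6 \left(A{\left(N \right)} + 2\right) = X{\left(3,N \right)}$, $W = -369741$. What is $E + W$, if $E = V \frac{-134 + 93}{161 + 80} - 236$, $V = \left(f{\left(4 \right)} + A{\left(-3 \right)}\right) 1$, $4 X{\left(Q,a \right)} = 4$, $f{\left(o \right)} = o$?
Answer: $- \frac{534987275}{1446} \approx -3.6998 \cdot 10^{5}$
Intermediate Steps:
$X{\left(Q,a \right)} = 1$ ($X{\left(Q,a \right)} = \frac{1}{4} \cdot 4 = 1$)
$A{\left(N \right)} = - \frac{11}{6}$ ($A{\left(N \right)} = -2 + \frac{1}{6} \cdot 1 = -2 + \frac{1}{6} = - \frac{11}{6}$)
$V = \frac{13}{6}$ ($V = \left(4 - \frac{11}{6}\right) 1 = \frac{13}{6} \cdot 1 = \frac{13}{6} \approx 2.1667$)
$E = - \frac{341789}{1446}$ ($E = \frac{13 \frac{-134 + 93}{161 + 80}}{6} - 236 = \frac{13 \left(- \frac{41}{241}\right)}{6} - 236 = \frac{13 \left(\left(-41\right) \frac{1}{241}\right)}{6} - 236 = \frac{13}{6} \left(- \frac{41}{241}\right) - 236 = - \frac{533}{1446} - 236 = - \frac{341789}{1446} \approx -236.37$)
$E + W = - \frac{341789}{1446} - 369741 = - \frac{534987275}{1446}$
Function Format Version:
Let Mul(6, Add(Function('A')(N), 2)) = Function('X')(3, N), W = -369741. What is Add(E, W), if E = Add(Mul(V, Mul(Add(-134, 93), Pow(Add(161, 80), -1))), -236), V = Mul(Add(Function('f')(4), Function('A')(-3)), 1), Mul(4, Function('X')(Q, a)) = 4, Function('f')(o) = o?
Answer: Rational(-534987275, 1446) ≈ -3.6998e+5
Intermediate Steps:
Function('X')(Q, a) = 1 (Function('X')(Q, a) = Mul(Rational(1, 4), 4) = 1)
Function('A')(N) = Rational(-11, 6) (Function('A')(N) = Add(-2, Mul(Rational(1, 6), 1)) = Add(-2, Rational(1, 6)) = Rational(-11, 6))
V = Rational(13, 6) (V = Mul(Add(4, Rational(-11, 6)), 1) = Mul(Rational(13, 6), 1) = Rational(13, 6) ≈ 2.1667)
E = Rational(-341789, 1446) (E = Add(Mul(Rational(13, 6), Mul(Add(-134, 93), Pow(Add(161, 80), -1))), -236) = Add(Mul(Rational(13, 6), Mul(-41, Pow(241, -1))), -236) = Add(Mul(Rational(13, 6), Mul(-41, Rational(1, 241))), -236) = Add(Mul(Rational(13, 6), Rational(-41, 241)), -236) = Add(Rational(-533, 1446), -236) = Rational(-341789, 1446) ≈ -236.37)
Add(E, W) = Add(Rational(-341789, 1446), -369741) = Rational(-534987275, 1446)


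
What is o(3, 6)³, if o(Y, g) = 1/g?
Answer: 1/216 ≈ 0.0046296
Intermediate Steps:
o(3, 6)³ = (1/6)³ = (⅙)³ = 1/216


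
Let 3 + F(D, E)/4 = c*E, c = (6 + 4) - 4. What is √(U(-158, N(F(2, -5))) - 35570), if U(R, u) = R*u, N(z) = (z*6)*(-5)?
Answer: 575*I*√2 ≈ 813.17*I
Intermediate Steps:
c = 6 (c = 10 - 4 = 6)
F(D, E) = -12 + 24*E (F(D, E) = -12 + 4*(6*E) = -12 + 24*E)
N(z) = -30*z (N(z) = (6*z)*(-5) = -30*z)
√(U(-158, N(F(2, -5))) - 35570) = √(-(-4740)*(-12 + 24*(-5)) - 35570) = √(-(-4740)*(-12 - 120) - 35570) = √(-(-4740)*(-132) - 35570) = √(-158*3960 - 35570) = √(-625680 - 35570) = √(-661250) = 575*I*√2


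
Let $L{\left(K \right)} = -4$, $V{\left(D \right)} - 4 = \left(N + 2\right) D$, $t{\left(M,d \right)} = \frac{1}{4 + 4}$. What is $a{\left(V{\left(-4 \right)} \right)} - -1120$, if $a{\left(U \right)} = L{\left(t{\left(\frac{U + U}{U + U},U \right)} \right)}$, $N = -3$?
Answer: $1116$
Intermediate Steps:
$t{\left(M,d \right)} = \frac{1}{8}$
$V{\left(D \right)} = 4 - D$ ($V{\left(D \right)} = 4 + \left(-3 + 2\right) D = 4 - D$)
$a{\left(U \right)} = -4$
$a{\left(V{\left(-4 \right)} \right)} - -1120 = -4 - -1120 = -4 + 1120 = 1116$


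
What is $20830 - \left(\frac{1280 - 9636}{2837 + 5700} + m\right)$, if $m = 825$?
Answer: $\frac{170791041}{8537} \approx 20006.0$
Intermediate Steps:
$20830 - \left(\frac{1280 - 9636}{2837 + 5700} + m\right) = 20830 - \left(\frac{1280 - 9636}{2837 + 5700} + 825\right) = 20830 - \left(- \frac{8356}{8537} + 825\right) = 20830 - \frac{7034669}{8537} = \frac{170791041}{8537}$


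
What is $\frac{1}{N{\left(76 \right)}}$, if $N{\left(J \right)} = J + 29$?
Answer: $\frac{1}{105} \approx 0.0095238$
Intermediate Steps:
$N{\left(J \right)} = 29 + J$
$\frac{1}{N{\left(76 \right)}} = \frac{1}{29 + 76} = \frac{1}{105}$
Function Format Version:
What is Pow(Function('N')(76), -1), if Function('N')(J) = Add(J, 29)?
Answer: Rational(1, 105) ≈ 0.0095238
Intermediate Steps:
Function('N')(J) = Add(29, J)
Pow(Function('N')(76), -1) = Pow(Add(29, 76), -1) = Pow(105, -1) = Rational(1, 105)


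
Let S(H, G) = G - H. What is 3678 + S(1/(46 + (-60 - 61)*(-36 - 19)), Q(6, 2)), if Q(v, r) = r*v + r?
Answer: 24740091/6701 ≈ 3692.0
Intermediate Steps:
Q(v, r) = r + r*v
3678 + S(1/(46 + (-60 - 61)*(-36 - 19)), Q(6, 2)) = 3678 + (2*(1 + 6) - 1/(46 + (-60 - 61)*(-36 - 19))) = 3678 + (2*7 - 1/(46 - 121*(-55))) = 3678 + (14 - 1/(46 + 6655)) = 3678 + (14 - 1/6701) = 3678 + 93813/6701 = 24740091/6701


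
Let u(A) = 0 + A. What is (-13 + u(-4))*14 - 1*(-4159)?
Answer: 3921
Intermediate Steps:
u(A) = A
(-13 + u(-4))*14 - 1*(-4159) = (-13 - 4)*14 - 1*(-4159) = -17*14 + 4159 = -238 + 4159 = 3921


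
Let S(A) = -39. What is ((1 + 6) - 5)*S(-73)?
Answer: -78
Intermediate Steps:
((1 + 6) - 5)*S(-73) = ((1 + 6) - 5)*(-39) = (7 - 5)*(-39) = 2*(-39) = -78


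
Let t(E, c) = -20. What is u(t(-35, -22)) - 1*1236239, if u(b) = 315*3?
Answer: -1235294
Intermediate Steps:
u(b) = 945
u(t(-35, -22)) - 1*1236239 = 945 - 1*1236239 = 945 - 1236239 = -1235294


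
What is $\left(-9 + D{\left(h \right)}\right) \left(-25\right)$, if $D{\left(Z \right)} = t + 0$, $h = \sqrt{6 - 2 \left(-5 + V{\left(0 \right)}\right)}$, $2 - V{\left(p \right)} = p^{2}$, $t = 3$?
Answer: $150$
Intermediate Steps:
$V{\left(p \right)} = 2 - p^{2}$
$h = 2 \sqrt{3}$ ($h = \sqrt{6 - 2 \left(-5 + \left(2 - 0^{2}\right)\right)} = \sqrt{6 - 2 \left(-5 + \left(2 - 0\right)\right)} = \sqrt{6 - 2 \left(-5 + \left(2 + 0\right)\right)} = \sqrt{6 - 2 \left(-5 + 2\right)} = \sqrt{6 - -6} = \sqrt{6 + 6} = \sqrt{12} = 2 \sqrt{3} \approx 3.4641$)
$D{\left(Z \right)} = 3$ ($D{\left(Z \right)} = 3 + 0 = 3$)
$\left(-9 + D{\left(h \right)}\right) \left(-25\right) = \left(-9 + 3\right) \left(-25\right) = \left(-6\right) \left(-25\right) = 150$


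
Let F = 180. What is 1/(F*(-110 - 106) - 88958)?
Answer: -1/127838 ≈ -7.8224e-6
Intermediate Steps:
1/(F*(-110 - 106) - 88958) = 1/(180*(-110 - 106) - 88958) = 1/(180*(-216) - 88958) = 1/(-38880 - 88958) = 1/(-127838) = -1/127838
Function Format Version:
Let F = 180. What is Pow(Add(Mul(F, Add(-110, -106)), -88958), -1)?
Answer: Rational(-1, 127838) ≈ -7.8224e-6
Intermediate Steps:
Pow(Add(Mul(F, Add(-110, -106)), -88958), -1) = Pow(Add(Mul(180, Add(-110, -106)), -88958), -1) = Pow(Add(Mul(180, -216), -88958), -1) = Pow(Add(-38880, -88958), -1) = Pow(-127838, -1) = Rational(-1, 127838)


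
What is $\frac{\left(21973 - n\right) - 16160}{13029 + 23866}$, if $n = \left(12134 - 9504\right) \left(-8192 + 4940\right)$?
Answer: $\frac{8558573}{36895} \approx 231.97$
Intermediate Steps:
$n = -8552760$ ($n = 2630 \left(-3252\right) = -8552760$)
$\frac{\left(21973 - n\right) - 16160}{13029 + 23866} = \frac{\left(21973 - -8552760\right) - 16160}{13029 + 23866} = \frac{\left(21973 + 8552760\right) - 16160}{36895} = \left(8574733 - 16160\right) \frac{1}{36895} = 8558573 \cdot \frac{1}{36895} = \frac{8558573}{36895}$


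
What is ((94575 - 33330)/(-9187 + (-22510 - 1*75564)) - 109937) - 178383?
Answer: -30925552765/107261 ≈ -2.8832e+5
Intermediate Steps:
((94575 - 33330)/(-9187 + (-22510 - 1*75564)) - 109937) - 178383 = (61245/(-9187 + (-22510 - 75564)) - 109937) - 178383 = (61245/(-9187 - 98074) - 109937) - 178383 = (61245/(-107261) - 109937) - 178383 = (61245*(-1/107261) - 109937) - 178383 = (-61245/107261 - 109937) - 178383 = -11792013802/107261 - 178383 = -30925552765/107261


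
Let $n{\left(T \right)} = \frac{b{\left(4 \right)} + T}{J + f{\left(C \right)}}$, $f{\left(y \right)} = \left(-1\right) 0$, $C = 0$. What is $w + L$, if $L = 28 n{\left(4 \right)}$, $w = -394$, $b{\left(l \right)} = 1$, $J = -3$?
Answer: $- \frac{1322}{3} \approx -440.67$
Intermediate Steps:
$f{\left(y \right)} = 0$
$n{\left(T \right)} = - \frac{1}{3} - \frac{T}{3}$ ($n{\left(T \right)} = \frac{1 + T}{-3 + 0} = \frac{1 + T}{-3} = \left(1 + T\right) \left(- \frac{1}{3}\right) = - \frac{1}{3} - \frac{T}{3}$)
$L = - \frac{140}{3}$ ($L = 28 \left(- \frac{1}{3} - \frac{4}{3}\right) = 28 \left(- \frac{5}{3}\right) = - \frac{140}{3} \approx -46.667$)
$w + L = -394 - \frac{140}{3} = - \frac{1322}{3}$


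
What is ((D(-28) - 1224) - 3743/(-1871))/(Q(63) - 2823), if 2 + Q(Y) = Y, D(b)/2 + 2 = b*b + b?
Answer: -535107/5167702 ≈ -0.10355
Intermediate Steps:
D(b) = -4 + 2*b + 2*b² (D(b) = -4 + 2*(b*b + b) = -4 + 2*(b² + b) = -4 + 2*(b + b²) = -4 + (2*b + 2*b²) = -4 + 2*b + 2*b²)
Q(Y) = -2 + Y
((D(-28) - 1224) - 3743/(-1871))/(Q(63) - 2823) = (((-4 + 2*(-28) + 2*(-28)²) - 1224) - 3743/(-1871))/((-2 + 63) - 2823) = (((-4 - 56 + 2*784) - 1224) - 3743*(-1/1871))/(61 - 2823) = (((-4 - 56 + 1568) - 1224) + 3743/1871)/(-2762) = ((1508 - 1224) + 3743/1871)*(-1/2762) = (284 + 3743/1871)*(-1/2762) = (535107/1871)*(-1/2762) = -535107/5167702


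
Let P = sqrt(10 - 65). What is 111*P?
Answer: 111*I*sqrt(55) ≈ 823.2*I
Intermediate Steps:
P = I*sqrt(55) (P = sqrt(-55) = I*sqrt(55) ≈ 7.4162*I)
111*P = 111*(I*sqrt(55)) = 111*I*sqrt(55)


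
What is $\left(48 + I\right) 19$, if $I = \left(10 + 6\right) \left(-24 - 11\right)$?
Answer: $-9728$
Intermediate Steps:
$I = -560$ ($I = 16 \left(-35\right) = -560$)
$\left(48 + I\right) 19 = \left(48 - 560\right) 19 = \left(-512\right) 19 = -9728$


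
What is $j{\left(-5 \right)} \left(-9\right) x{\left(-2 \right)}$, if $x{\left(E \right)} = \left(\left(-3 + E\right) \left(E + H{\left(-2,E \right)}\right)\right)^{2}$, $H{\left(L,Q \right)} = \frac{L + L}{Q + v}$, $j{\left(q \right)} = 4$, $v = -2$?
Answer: $-900$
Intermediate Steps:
$H{\left(L,Q \right)} = \frac{2 L}{-2 + Q}$ ($H{\left(L,Q \right)} = \frac{L + L}{Q - 2} = \frac{2 L}{-2 + Q}$)
$x{\left(E \right)} = \left(-3 + E\right)^{2} \left(E - \frac{4}{-2 + E}\right)^{2}$ ($x{\left(E \right)} = \left(\left(-3 + E\right) \left(E + 2 \left(-2\right) \frac{1}{-2 + E}\right)\right)^{2} = \left(\left(-3 + E\right) \left(E - \frac{4}{-2 + E}\right)\right)^{2} = \left(-3 + E\right)^{2} \left(E - \frac{4}{-2 + E}\right)^{2}$)
$j{\left(-5 \right)} \left(-9\right) x{\left(-2 \right)} = 4 \left(-9\right) \frac{\left(-4 - 2 \left(-2 - 2\right)\right)^{2} \left(-3 - 2\right)^{2}}{\left(-2 - 2\right)^{2}} = - 36 \frac{\left(-4 - -8\right)^{2} \left(-5\right)^{2}}{16} = - 36 \left(-4 + 8\right)^{2} \cdot 25 \cdot \frac{1}{16} = - 36 \cdot 4^{2} \cdot 25 \cdot \frac{1}{16} = - 36 \cdot 16 \cdot 25 \cdot \frac{1}{16} = \left(-36\right) 25 = -900$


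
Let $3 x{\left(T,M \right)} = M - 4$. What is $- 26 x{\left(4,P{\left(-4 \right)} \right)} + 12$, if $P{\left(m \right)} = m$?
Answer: $\frac{244}{3} \approx 81.333$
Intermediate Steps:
$x{\left(T,M \right)} = - \frac{4}{3} + \frac{M}{3}$ ($x{\left(T,M \right)} = \frac{M - 4}{3} = \frac{-4 + M}{3} = - \frac{4}{3} + \frac{M}{3}$)
$- 26 x{\left(4,P{\left(-4 \right)} \right)} + 12 = - 26 \left(- \frac{4}{3} + \frac{1}{3} \left(-4\right)\right) + 12 = - 26 \left(- \frac{4}{3} - \frac{4}{3}\right) + 12 = \left(-26\right) \left(- \frac{8}{3}\right) + 12 = \frac{208}{3} + 12 = \frac{244}{3}$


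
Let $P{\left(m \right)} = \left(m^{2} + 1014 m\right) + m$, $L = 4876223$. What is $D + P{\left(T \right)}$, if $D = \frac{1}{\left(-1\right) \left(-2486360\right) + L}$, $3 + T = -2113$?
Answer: $\frac{17152727416429}{7362583} \approx 2.3297 \cdot 10^{6}$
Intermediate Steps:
$T = -2116$ ($T = -3 - 2113 = -2116$)
$P{\left(m \right)} = m^{2} + 1015 m$
$D = \frac{1}{7362583}$ ($D = \frac{1}{\left(-1\right) \left(-2486360\right) + 4876223} = \frac{1}{2486360 + 4876223} = \frac{1}{7362583} \approx 1.3582 \cdot 10^{-7}$)
$D + P{\left(T \right)} = \frac{1}{7362583} - 2116 \left(1015 - 2116\right) = \frac{1}{7362583} - -2329716 = \frac{1}{7362583} + 2329716 = \frac{17152727416429}{7362583}$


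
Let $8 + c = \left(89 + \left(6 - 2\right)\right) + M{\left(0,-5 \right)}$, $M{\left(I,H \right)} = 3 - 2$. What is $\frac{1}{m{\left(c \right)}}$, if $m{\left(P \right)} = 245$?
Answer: $\frac{1}{245} \approx 0.0040816$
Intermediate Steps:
$M{\left(I,H \right)} = 1$ ($M{\left(I,H \right)} = 3 - 2 = 1$)
$c = 86$ ($c = -8 + \left(\left(89 + \left(6 - 2\right)\right) + 1\right) = -8 + \left(\left(89 + 4\right) + 1\right) = -8 + \left(93 + 1\right) = -8 + 94 = 86$)
$\frac{1}{m{\left(c \right)}} = \frac{1}{245}$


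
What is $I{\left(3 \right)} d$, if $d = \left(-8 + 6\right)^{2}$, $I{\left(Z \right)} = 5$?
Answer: $20$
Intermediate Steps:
$d = 4$ ($d = \left(-2\right)^{2} = 4$)
$I{\left(3 \right)} d = 5 \cdot 4 = 20$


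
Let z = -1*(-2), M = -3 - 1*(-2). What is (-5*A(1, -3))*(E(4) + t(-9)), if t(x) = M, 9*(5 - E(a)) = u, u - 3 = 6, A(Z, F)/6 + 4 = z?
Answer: 180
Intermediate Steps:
M = -1 (M = -3 + 2 = -1)
z = 2
A(Z, F) = -12 (A(Z, F) = -24 + 6*2 = -24 + 12 = -12)
u = 9 (u = 3 + 6 = 9)
E(a) = 4 (E(a) = 5 - ⅑*9 = 5 - 1 = 4)
t(x) = -1
(-5*A(1, -3))*(E(4) + t(-9)) = (-5*(-12))*(4 - 1) = 60*3 = 180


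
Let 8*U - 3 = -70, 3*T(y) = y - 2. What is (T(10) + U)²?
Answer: 18769/576 ≈ 32.585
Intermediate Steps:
T(y) = -⅔ + y/3 (T(y) = (y - 2)/3 = (-2 + y)/3 = -⅔ + y/3)
U = -67/8 (U = 3/8 + (⅛)*(-70) = 3/8 - 35/4 = -67/8 ≈ -8.3750)
(T(10) + U)² = ((-⅔ + (⅓)*10) - 67/8)² = ((-⅔ + 10/3) - 67/8)² = (8/3 - 67/8)² = (-137/24)² = 18769/576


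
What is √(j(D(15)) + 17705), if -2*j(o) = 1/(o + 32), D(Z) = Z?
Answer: √156441286/94 ≈ 133.06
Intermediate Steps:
j(o) = -1/(2*(32 + o)) (j(o) = -1/(2*(o + 32)) = -1/(2*(32 + o)))
√(j(D(15)) + 17705) = √(-1/(64 + 2*15) + 17705) = √(-1/(64 + 30) + 17705) = √(-1/94 + 17705) = √(1664269/94) = √156441286/94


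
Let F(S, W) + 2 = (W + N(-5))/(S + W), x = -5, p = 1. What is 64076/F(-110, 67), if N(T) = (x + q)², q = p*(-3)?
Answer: -2755268/217 ≈ -12697.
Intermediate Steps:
q = -3 (q = 1*(-3) = -3)
N(T) = 64 (N(T) = (-5 - 3)² = (-8)² = 64)
F(S, W) = -2 + (64 + W)/(S + W) (F(S, W) = -2 + (W + 64)/(S + W) = -2 + (64 + W)/(S + W))
64076/F(-110, 67) = 64076/(((64 - 1*67 - 2*(-110))/(-110 + 67))) = 64076/(((64 - 67 + 220)/(-43))) = 64076/((-1/43*217)) = 64076/(-217/43) = 64076*(-43/217) = -2755268/217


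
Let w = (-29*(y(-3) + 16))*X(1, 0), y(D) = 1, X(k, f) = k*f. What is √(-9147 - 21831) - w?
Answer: 3*I*√3442 ≈ 176.01*I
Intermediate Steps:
X(k, f) = f*k
w = 0 (w = (-29*(1 + 16))*(0*1) = -29*17*0 = -493*0 = 0)
√(-9147 - 21831) - w = √(-9147 - 21831) - 1*0 = √(-30978) + 0 = 3*I*√3442 + 0 = 3*I*√3442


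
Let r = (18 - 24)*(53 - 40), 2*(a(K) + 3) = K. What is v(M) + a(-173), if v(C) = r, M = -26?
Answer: -335/2 ≈ -167.50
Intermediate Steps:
a(K) = -3 + K/2
r = -78 (r = -6*13 = -78)
v(C) = -78
v(M) + a(-173) = -78 + (-3 + (1/2)*(-173)) = -78 + (-3 - 173/2) = -78 - 179/2 = -335/2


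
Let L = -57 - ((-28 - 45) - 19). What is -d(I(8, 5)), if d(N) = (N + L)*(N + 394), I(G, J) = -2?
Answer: -12936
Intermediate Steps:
L = 35 (L = -57 - (-73 - 19) = -57 - 1*(-92) = -57 + 92 = 35)
d(N) = (35 + N)*(394 + N) (d(N) = (N + 35)*(N + 394) = (35 + N)*(394 + N))
-d(I(8, 5)) = -(13790 + (-2)**2 + 429*(-2)) = -(13790 + 4 - 858) = -1*12936 = -12936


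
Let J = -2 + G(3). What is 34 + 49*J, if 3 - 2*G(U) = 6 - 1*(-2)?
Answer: -373/2 ≈ -186.50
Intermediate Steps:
G(U) = -5/2 (G(U) = 3/2 - (6 - 1*(-2))/2 = 3/2 - (6 + 2)/2 = 3/2 - ½*8 = 3/2 - 4 = -5/2)
J = -9/2 (J = -2 - 5/2 = -9/2 ≈ -4.5000)
34 + 49*J = 34 + 49*(-9/2) = 34 - 441/2 = -373/2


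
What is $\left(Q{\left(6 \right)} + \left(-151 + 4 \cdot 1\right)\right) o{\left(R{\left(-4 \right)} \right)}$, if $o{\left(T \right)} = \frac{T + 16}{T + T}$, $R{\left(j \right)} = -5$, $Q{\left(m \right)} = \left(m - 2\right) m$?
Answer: $\frac{1353}{10} \approx 135.3$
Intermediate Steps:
$Q{\left(m \right)} = m \left(-2 + m\right)$ ($Q{\left(m \right)} = \left(-2 + m\right) m = m \left(-2 + m\right)$)
$o{\left(T \right)} = \frac{16 + T}{2 T}$
$\left(Q{\left(6 \right)} + \left(-151 + 4 \cdot 1\right)\right) o{\left(R{\left(-4 \right)} \right)} = \left(6 \left(-2 + 6\right) + \left(-151 + 4 \cdot 1\right)\right) \frac{16 - 5}{2 \left(-5\right)} = \left(6 \cdot 4 + \left(-151 + 4\right)\right) \frac{1}{2} \left(- \frac{1}{5}\right) 11 = \left(24 - 147\right) \left(- \frac{11}{10}\right) = \left(-123\right) \left(- \frac{11}{10}\right) = \frac{1353}{10}$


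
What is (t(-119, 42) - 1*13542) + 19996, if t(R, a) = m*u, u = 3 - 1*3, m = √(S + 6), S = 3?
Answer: 6454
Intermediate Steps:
m = 3 (m = √(3 + 6) = √9 = 3)
u = 0 (u = 3 - 3 = 0)
t(R, a) = 0 (t(R, a) = 3*0 = 0)
(t(-119, 42) - 1*13542) + 19996 = (0 - 1*13542) + 19996 = (0 - 13542) + 19996 = -13542 + 19996 = 6454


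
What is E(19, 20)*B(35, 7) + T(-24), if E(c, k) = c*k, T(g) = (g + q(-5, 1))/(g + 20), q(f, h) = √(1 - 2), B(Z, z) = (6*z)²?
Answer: 670326 - I/4 ≈ 6.7033e+5 - 0.25*I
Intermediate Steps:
B(Z, z) = 36*z²
q(f, h) = I (q(f, h) = √(-1) = I)
T(g) = (I + g)/(20 + g) (T(g) = (g + I)/(g + 20) = (I + g)/(20 + g))
E(19, 20)*B(35, 7) + T(-24) = (19*20)*(36*7²) + (I - 24)/(20 - 24) = 380*(36*49) + (-24 + I)/(-4) = 380*1764 - (-24 + I)/4 = 670320 + (6 - I/4) = 670326 - I/4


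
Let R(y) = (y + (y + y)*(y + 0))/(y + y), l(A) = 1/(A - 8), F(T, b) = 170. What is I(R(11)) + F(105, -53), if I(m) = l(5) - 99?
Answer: 212/3 ≈ 70.667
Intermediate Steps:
l(A) = 1/(-8 + A)
R(y) = (y + 2*y²)/(2*y) (R(y) = (y + (2*y)*y)/((2*y)) = (y + 2*y²)*(1/(2*y)) = (y + 2*y²)/(2*y))
I(m) = -298/3 (I(m) = 1/(-8 + 5) - 99 = 1/(-3) - 99 = -⅓ - 99 = -298/3)
I(R(11)) + F(105, -53) = -298/3 + 170 = 212/3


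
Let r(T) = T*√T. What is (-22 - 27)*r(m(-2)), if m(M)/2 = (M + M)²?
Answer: -6272*√2 ≈ -8870.0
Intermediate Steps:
m(M) = 8*M² (m(M) = 2*(M + M)² = 2*(2*M)² = 2*(4*M²) = 8*M²)
r(T) = T^(3/2)
(-22 - 27)*r(m(-2)) = (-22 - 27)*(8*(-2)²)^(3/2) = -49*128*√2 = -6272*√2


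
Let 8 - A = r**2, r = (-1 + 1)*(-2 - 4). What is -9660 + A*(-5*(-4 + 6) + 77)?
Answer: -9124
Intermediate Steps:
r = 0 (r = 0*(-6) = 0)
A = 8 (A = 8 - 1*0**2 = 8 - 1*0 = 8 + 0 = 8)
-9660 + A*(-5*(-4 + 6) + 77) = -9660 + 8*(-5*(-4 + 6) + 77) = -9660 + 8*(-5*2 + 77) = -9660 + 8*(-10 + 77) = -9660 + 8*67 = -9660 + 536 = -9124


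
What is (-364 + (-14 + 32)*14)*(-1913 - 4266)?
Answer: 692048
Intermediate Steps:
(-364 + (-14 + 32)*14)*(-1913 - 4266) = (-364 + 18*14)*(-6179) = (-364 + 252)*(-6179) = -112*(-6179) = 692048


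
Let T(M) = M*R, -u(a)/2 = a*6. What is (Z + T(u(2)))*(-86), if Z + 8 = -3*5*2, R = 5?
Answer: 13588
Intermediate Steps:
Z = -38 (Z = -8 - 3*5*2 = -8 - 15*2 = -8 - 30 = -38)
u(a) = -12*a (u(a) = -2*a*6 = -12*a)
T(M) = 5*M (T(M) = M*5 = 5*M)
(Z + T(u(2)))*(-86) = (-38 + 5*(-12*2))*(-86) = (-38 + 5*(-24))*(-86) = (-38 - 120)*(-86) = -158*(-86) = 13588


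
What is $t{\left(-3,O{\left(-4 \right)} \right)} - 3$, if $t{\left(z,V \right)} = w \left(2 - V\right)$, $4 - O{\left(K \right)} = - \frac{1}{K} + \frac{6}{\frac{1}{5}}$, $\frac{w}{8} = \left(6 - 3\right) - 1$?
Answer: $449$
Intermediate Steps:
$w = 16$ ($w = 8 \left(\left(6 - 3\right) - 1\right) = 8 \left(3 - 1\right) = 8 \cdot 2 = 16$)
$O{\left(K \right)} = -26 + \frac{1}{K}$ ($O{\left(K \right)} = 4 - \left(- \frac{1}{K} + \frac{6}{\frac{1}{5}}\right) = 4 - \left(- \frac{1}{K} + 6 \frac{1}{\frac{1}{5}}\right) = 4 - \left(- \frac{1}{K} + 6 \cdot 5\right) = 4 - \left(- \frac{1}{K} + 30\right) = 4 - \left(30 - \frac{1}{K}\right) = -26 + \frac{1}{K}$)
$t{\left(z,V \right)} = 32 - 16 V$ ($t{\left(z,V \right)} = 16 \left(2 - V\right) = 32 - 16 V$)
$t{\left(-3,O{\left(-4 \right)} \right)} - 3 = \left(32 - 16 \left(-26 + \frac{1}{-4}\right)\right) - 3 = \left(32 - 16 \left(-26 - \frac{1}{4}\right)\right) + \left(-11 + 8\right) = \left(32 - -420\right) - 3 = \left(32 + 420\right) - 3 = 452 - 3 = 449$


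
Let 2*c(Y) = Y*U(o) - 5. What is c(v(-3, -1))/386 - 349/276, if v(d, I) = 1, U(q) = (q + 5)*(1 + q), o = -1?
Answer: -33851/26634 ≈ -1.2710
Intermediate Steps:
U(q) = (1 + q)*(5 + q) (U(q) = (5 + q)*(1 + q) = (1 + q)*(5 + q))
c(Y) = -5/2 (c(Y) = (Y*(5 + (-1)² + 6*(-1)) - 5)/2 = (Y*(5 + 1 - 6) - 5)/2 = (Y*0 - 5)/2 = (0 - 5)/2 = (½)*(-5) = -5/2)
c(v(-3, -1))/386 - 349/276 = -5/2/386 - 349/276 = -5/2*1/386 - 349*1/276 = -5/772 - 349/276 = -33851/26634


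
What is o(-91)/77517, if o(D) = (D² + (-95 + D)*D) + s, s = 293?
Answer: 8500/25839 ≈ 0.32896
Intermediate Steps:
o(D) = 293 + D² + D*(-95 + D) (o(D) = (D² + (-95 + D)*D) + 293 = (D² + D*(-95 + D)) + 293 = 293 + D² + D*(-95 + D))
o(-91)/77517 = (293 - 95*(-91) + 2*(-91)²)/77517 = (293 + 8645 + 2*8281)*(1/77517) = (293 + 8645 + 16562)*(1/77517) = 25500*(1/77517) = 8500/25839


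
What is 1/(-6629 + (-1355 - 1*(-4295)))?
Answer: -1/3689 ≈ -0.00027108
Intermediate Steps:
1/(-6629 + (-1355 - 1*(-4295))) = 1/(-6629 + (-1355 + 4295)) = 1/(-6629 + 2940) = 1/(-3689) = -1/3689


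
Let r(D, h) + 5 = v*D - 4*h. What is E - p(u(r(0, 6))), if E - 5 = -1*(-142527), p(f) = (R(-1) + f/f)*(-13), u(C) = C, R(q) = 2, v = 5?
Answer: 142571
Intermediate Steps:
r(D, h) = -5 - 4*h + 5*D (r(D, h) = -5 + (5*D - 4*h) = -5 + (-4*h + 5*D) = -5 - 4*h + 5*D)
p(f) = -39 (p(f) = (2 + f/f)*(-13) = (2 + 1)*(-13) = 3*(-13) = -39)
E = 142532 (E = 5 - 1*(-142527) = 5 + 142527 = 142532)
E - p(u(r(0, 6))) = 142532 - 1*(-39) = 142532 + 39 = 142571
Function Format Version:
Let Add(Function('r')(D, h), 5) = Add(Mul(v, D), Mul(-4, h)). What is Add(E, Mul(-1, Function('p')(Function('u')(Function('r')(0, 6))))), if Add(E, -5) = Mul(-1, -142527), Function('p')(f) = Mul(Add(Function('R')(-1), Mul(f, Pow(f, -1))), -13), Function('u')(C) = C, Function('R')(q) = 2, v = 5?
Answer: 142571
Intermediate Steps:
Function('r')(D, h) = Add(-5, Mul(-4, h), Mul(5, D)) (Function('r')(D, h) = Add(-5, Add(Mul(5, D), Mul(-4, h))) = Add(-5, Add(Mul(-4, h), Mul(5, D))) = Add(-5, Mul(-4, h), Mul(5, D)))
Function('p')(f) = -39 (Function('p')(f) = Mul(Add(2, Mul(f, Pow(f, -1))), -13) = Mul(Add(2, 1), -13) = Mul(3, -13) = -39)
E = 142532 (E = Add(5, Mul(-1, -142527)) = Add(5, 142527) = 142532)
Add(E, Mul(-1, Function('p')(Function('u')(Function('r')(0, 6))))) = Add(142532, Mul(-1, -39)) = Add(142532, 39) = 142571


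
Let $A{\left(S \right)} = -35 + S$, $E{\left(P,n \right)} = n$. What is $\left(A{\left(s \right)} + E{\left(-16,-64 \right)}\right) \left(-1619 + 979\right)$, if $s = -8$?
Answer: $68480$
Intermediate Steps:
$\left(A{\left(s \right)} + E{\left(-16,-64 \right)}\right) \left(-1619 + 979\right) = \left(\left(-35 - 8\right) - 64\right) \left(-1619 + 979\right) = \left(-43 - 64\right) \left(-640\right) = \left(-107\right) \left(-640\right) = 68480$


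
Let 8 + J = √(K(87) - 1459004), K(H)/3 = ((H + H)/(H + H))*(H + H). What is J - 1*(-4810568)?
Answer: 4810560 + I*√1458482 ≈ 4.8106e+6 + 1207.7*I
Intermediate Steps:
K(H) = 6*H (K(H) = 3*(((H + H)/(H + H))*(H + H)) = 3*(((2*H)/((2*H)))*(2*H)) = 3*(((2*H)*(1/(2*H)))*(2*H)) = 3*(1*(2*H)) = 3*(2*H) = 6*H)
J = -8 + I*√1458482 (J = -8 + √(6*87 - 1459004) = -8 + √(522 - 1459004) = -8 + √(-1458482) = -8 + I*√1458482 ≈ -8.0 + 1207.7*I)
J - 1*(-4810568) = (-8 + I*√1458482) - 1*(-4810568) = (-8 + I*√1458482) + 4810568 = 4810560 + I*√1458482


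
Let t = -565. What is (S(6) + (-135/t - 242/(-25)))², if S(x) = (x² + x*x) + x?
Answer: 61688153641/7980625 ≈ 7729.7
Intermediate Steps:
S(x) = x + 2*x² (S(x) = (x² + x²) + x = 2*x² + x = x + 2*x²)
(S(6) + (-135/t - 242/(-25)))² = (6*(1 + 2*6) + (-135/(-565) - 242/(-25)))² = (6*(1 + 12) + (-135*(-1/565) - 242*(-1/25)))² = (6*13 + (27/113 + 242/25))² = (78 + 28021/2825)² = (248371/2825)² = 61688153641/7980625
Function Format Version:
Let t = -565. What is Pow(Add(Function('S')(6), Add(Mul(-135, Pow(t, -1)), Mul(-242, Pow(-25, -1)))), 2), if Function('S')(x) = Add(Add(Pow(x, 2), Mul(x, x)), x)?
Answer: Rational(61688153641, 7980625) ≈ 7729.7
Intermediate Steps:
Function('S')(x) = Add(x, Mul(2, Pow(x, 2))) (Function('S')(x) = Add(Add(Pow(x, 2), Pow(x, 2)), x) = Add(Mul(2, Pow(x, 2)), x) = Add(x, Mul(2, Pow(x, 2))))
Pow(Add(Function('S')(6), Add(Mul(-135, Pow(t, -1)), Mul(-242, Pow(-25, -1)))), 2) = Pow(Add(Mul(6, Add(1, Mul(2, 6))), Add(Mul(-135, Pow(-565, -1)), Mul(-242, Pow(-25, -1)))), 2) = Pow(Add(Mul(6, Add(1, 12)), Add(Mul(-135, Rational(-1, 565)), Mul(-242, Rational(-1, 25)))), 2) = Pow(Add(Mul(6, 13), Add(Rational(27, 113), Rational(242, 25))), 2) = Pow(Add(78, Rational(28021, 2825)), 2) = Pow(Rational(248371, 2825), 2) = Rational(61688153641, 7980625)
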